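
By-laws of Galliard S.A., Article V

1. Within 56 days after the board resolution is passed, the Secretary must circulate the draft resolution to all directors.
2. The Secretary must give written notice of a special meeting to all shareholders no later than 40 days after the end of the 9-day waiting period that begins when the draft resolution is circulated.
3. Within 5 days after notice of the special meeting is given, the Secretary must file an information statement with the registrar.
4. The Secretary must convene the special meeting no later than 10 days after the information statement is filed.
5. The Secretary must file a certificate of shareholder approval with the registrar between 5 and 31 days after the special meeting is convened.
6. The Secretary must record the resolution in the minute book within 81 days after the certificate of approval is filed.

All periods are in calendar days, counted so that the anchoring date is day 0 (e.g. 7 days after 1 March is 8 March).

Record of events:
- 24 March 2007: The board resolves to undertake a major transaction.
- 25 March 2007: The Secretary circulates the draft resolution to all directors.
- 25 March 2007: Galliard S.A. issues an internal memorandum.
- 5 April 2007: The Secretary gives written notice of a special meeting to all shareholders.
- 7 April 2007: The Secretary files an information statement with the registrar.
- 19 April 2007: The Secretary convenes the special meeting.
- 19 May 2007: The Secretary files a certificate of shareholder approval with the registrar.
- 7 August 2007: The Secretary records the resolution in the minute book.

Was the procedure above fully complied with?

No

(1) due by 24 March 2007 + 56 days = 19 May 2007; completed 25 March 2007, before the deadline.
(2) due by 3 April 2007 + 40 days = 13 May 2007; 5 April 2007 is within that limit.
(3) due by 5 April 2007 + 5 days = 10 April 2007; 7 April 2007 is within that limit.
(4) due by 7 April 2007 + 10 days = 17 April 2007; 19 April 2007 misses that deadline by 2 days.
That is the first point of non-compliance.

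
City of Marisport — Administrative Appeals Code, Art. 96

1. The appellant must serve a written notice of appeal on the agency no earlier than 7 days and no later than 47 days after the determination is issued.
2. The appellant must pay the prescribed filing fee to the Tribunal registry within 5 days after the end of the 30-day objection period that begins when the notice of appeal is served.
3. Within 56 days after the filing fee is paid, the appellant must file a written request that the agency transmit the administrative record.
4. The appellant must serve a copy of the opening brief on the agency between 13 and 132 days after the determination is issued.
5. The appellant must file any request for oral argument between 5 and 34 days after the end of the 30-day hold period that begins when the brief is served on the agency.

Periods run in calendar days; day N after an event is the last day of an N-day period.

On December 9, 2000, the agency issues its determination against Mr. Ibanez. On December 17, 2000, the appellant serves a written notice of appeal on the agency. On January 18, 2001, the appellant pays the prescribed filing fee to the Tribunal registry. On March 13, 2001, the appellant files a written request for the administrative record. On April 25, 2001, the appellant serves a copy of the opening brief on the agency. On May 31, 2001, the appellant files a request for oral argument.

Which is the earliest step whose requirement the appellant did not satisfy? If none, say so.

Step 4

Step 1 — 7 and 47 days from December 9, 2000 (when the determination is issued) are December 16, 2000 and January 25, 2001 respectively; December 17, 2000 falls inside that range.
Step 2 — counting 5 days from January 16, 2001 (end of the 30-day objection period, which began when the notice of appeal is served on December 17, 2000) gives a deadline of January 21, 2001; done January 18, 2001 — timely.
Step 3 — counting 56 days from January 18, 2001 (when the filing fee is paid) gives a deadline of March 15, 2001; done March 13, 2001 — timely.
Step 4 — 13 and 132 days from December 9, 2000 (when the determination is issued) are December 22, 2000 and April 20, 2001 respectively; April 25, 2001 is 5 days past the end of the window.
The procedure was therefore not followed at step 4.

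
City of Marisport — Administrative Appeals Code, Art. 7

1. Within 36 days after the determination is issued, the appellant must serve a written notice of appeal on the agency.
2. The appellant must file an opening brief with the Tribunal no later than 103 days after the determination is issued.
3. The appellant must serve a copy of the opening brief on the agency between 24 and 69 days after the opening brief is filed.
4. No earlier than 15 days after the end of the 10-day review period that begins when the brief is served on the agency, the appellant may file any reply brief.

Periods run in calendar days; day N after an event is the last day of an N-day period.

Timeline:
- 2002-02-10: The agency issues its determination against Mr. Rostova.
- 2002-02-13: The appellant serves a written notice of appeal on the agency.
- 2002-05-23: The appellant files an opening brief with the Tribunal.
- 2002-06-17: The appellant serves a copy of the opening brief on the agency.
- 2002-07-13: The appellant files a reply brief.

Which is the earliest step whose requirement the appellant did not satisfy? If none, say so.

Step 1: 36 days after 2002-02-10 (when the determination is issued) is 2002-03-18; done 2002-02-13 — timely.
Step 2: 103 days after 2002-02-10 (when the determination is issued) is 2002-05-24; 2002-05-23 is within that limit.
Step 3: the window is 24–69 days after 2002-05-23 (when the opening brief is filed), so 2002-06-16 through 2002-07-31; 2002-06-17 falls inside that range.
Step 4: the earliest permitted date is 15 days after 2002-06-27 (end of the 10-day review period, which began when the brief is served on the agency on 2002-06-17), i.e. 2002-07-12; done 2002-07-13 — permitted.

None — every step was satisfied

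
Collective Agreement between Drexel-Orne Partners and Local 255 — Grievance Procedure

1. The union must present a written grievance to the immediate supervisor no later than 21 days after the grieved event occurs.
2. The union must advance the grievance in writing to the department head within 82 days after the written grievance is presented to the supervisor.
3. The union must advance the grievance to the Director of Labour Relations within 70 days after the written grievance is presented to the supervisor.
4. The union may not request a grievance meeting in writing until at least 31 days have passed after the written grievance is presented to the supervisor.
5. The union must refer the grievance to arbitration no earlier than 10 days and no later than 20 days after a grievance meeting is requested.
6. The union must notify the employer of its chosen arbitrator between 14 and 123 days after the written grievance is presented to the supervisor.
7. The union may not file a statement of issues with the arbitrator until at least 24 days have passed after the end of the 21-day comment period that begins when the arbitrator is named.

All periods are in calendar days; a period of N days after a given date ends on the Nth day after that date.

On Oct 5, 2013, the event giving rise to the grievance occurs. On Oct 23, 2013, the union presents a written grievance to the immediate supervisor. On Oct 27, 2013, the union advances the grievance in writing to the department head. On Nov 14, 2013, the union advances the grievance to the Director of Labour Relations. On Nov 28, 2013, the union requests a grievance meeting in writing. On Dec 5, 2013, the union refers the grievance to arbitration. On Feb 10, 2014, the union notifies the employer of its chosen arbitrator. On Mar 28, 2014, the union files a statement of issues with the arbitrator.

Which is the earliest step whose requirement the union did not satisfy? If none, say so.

(1) due by Oct 5, 2013 + 21 days = Oct 26, 2013; done Oct 23, 2013 — timely.
(2) due by Oct 23, 2013 + 82 days = Jan 13, 2014; completed Oct 27, 2013, before the deadline.
(3) due by Oct 23, 2013 + 70 days = Jan 1, 2014; completed Nov 14, 2013, before the deadline.
(4) permitted from Oct 23, 2013 + 31 days = Nov 23, 2013 onward; Nov 28, 2013 is on or after that date.
(5) the permitted window runs from Nov 28, 2013 + 10 = Dec 8, 2013 to Nov 28, 2013 + 20 = Dec 18, 2013; Dec 5, 2013 is 3 days too early.
That is the first point of non-compliance.

Step 5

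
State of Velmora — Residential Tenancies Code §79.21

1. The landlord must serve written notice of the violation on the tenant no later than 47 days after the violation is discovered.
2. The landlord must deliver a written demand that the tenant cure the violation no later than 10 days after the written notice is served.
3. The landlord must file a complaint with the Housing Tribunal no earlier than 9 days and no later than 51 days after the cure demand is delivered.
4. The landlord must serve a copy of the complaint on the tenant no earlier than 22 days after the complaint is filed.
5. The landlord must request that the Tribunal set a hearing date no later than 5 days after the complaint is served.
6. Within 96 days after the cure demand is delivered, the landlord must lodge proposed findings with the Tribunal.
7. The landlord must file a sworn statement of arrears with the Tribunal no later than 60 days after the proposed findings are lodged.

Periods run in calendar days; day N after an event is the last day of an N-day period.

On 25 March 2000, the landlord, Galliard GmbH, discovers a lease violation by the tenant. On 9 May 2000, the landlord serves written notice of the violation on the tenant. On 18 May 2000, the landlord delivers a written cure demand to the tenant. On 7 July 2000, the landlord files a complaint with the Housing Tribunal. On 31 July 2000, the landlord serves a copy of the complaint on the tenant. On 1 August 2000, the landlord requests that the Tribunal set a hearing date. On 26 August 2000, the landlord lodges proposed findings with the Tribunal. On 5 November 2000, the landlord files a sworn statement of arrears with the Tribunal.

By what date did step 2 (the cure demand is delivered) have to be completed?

Step 2 runs from 9 May 2000, when the written notice is served. 10 days after 9 May 2000 is 19 May 2000.

19 May 2000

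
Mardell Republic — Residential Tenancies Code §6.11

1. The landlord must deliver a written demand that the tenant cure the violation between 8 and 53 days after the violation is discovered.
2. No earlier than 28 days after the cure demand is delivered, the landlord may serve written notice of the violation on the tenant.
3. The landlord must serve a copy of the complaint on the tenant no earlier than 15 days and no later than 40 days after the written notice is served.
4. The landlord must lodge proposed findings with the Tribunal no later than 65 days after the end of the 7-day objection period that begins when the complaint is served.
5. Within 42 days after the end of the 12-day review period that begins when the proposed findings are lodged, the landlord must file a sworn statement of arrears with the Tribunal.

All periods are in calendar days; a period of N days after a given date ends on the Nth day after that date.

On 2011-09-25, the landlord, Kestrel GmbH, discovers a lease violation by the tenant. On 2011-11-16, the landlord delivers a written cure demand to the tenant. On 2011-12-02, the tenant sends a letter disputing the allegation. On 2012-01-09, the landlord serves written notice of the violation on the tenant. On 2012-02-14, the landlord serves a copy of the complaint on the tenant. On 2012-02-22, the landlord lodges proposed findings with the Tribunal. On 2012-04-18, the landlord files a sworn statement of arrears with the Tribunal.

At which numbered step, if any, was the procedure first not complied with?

Step 5

(1) the permitted window runs from 2011-09-25 + 8 = 2011-10-03 to 2011-09-25 + 53 = 2011-11-17; 2011-11-16 falls inside that range.
(2) permitted from 2011-11-16 + 28 days = 2011-12-14 onward; 2012-01-09 is on or after that date.
(3) the permitted window runs from 2012-01-09 + 15 = 2012-01-24 to 2012-01-09 + 40 = 2012-02-18; 2012-02-14 falls inside that range.
(4) due by 2012-02-21 + 65 days = 2012-04-26; done 2012-02-22 — timely.
(5) due by 2012-03-05 + 42 days = 2012-04-16; 2012-04-18 misses that deadline by 2 days.
Later steps need not be reached.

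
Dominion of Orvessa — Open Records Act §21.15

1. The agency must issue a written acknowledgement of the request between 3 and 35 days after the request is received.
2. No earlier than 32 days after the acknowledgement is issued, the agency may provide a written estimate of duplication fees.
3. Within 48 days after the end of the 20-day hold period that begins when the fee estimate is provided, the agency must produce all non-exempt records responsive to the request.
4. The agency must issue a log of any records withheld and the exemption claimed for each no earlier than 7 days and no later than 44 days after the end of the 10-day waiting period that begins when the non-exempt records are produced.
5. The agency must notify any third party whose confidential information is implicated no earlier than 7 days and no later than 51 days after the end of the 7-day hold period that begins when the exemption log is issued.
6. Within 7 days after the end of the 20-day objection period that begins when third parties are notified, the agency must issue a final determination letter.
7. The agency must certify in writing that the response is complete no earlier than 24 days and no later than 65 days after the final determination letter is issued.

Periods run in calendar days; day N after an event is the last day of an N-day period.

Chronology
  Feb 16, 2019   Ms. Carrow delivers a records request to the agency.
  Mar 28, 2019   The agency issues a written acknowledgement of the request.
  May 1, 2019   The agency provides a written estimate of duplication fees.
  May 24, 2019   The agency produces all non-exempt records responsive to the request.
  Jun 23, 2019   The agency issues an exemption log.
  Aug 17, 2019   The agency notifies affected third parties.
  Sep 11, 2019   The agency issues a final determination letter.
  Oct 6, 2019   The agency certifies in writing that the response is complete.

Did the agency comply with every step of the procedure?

(1) the permitted window runs from Feb 16, 2019 + 3 = Feb 19, 2019 to Feb 16, 2019 + 35 = Mar 23, 2019; done Mar 28, 2019 — 5 days after the window closed.

No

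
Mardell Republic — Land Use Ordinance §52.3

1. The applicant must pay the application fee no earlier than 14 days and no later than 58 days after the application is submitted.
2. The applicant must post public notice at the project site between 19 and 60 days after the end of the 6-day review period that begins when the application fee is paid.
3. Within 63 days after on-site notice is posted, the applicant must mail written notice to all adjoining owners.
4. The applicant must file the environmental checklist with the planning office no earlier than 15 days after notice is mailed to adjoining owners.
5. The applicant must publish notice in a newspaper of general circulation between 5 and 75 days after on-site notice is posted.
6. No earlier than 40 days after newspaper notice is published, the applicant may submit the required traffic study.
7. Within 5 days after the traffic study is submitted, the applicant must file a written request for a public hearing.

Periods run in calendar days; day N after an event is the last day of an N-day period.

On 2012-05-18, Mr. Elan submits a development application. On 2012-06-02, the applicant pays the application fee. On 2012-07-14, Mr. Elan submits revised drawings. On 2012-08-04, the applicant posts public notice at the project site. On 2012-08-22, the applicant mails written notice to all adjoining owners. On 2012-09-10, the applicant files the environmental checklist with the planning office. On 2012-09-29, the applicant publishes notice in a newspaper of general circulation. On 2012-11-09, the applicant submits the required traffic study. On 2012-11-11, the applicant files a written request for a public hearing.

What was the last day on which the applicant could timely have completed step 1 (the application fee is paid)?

Step 1 runs from 2012-05-18, when the application is submitted. The window is 14–58 days after 2012-05-18; it closes on 2012-07-15.

2012-07-15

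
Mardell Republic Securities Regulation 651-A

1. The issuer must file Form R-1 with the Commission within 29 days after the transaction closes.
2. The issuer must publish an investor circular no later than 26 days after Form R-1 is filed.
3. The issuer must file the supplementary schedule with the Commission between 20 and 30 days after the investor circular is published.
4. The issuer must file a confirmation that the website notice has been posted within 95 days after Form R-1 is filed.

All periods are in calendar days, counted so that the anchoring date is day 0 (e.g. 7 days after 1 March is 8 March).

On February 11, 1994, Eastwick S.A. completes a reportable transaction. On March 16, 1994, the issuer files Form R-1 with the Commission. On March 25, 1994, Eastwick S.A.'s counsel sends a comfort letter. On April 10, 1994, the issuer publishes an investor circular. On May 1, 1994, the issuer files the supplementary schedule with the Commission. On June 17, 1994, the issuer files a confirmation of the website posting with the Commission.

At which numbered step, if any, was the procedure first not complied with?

Step 1

Step 1: 29 days after February 11, 1994 (when the transaction closes) is March 12, 1994; done March 16, 1994 — 4 days late.
No need to go further; step 1 was not satisfied.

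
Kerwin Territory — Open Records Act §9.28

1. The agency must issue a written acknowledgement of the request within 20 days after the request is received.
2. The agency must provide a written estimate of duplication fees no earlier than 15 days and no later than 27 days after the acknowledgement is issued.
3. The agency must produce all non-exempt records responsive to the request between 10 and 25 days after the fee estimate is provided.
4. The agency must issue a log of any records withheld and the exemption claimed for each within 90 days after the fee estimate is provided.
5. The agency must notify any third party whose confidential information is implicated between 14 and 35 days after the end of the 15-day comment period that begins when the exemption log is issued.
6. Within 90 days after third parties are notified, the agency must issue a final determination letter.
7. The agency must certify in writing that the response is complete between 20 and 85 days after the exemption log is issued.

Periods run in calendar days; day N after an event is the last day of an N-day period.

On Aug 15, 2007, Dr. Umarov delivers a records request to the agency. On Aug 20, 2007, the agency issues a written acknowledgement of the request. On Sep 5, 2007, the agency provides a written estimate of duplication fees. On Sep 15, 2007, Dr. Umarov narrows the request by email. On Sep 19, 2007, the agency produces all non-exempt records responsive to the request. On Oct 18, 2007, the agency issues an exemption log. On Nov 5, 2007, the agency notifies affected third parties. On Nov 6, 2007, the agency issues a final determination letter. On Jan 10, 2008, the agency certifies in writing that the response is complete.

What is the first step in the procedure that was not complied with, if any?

Step 5

Step 1 — counting 20 days from Aug 15, 2007 (when the request is received) gives a deadline of Sep 4, 2007; done Aug 20, 2007 — timely.
Step 2 — 15 and 27 days from Aug 20, 2007 (when the acknowledgement is issued) are Sep 4, 2007 and Sep 16, 2007 respectively; done Sep 5, 2007, which is between those dates.
Step 3 — 10 and 25 days from Sep 5, 2007 (when the fee estimate is provided) are Sep 15, 2007 and Sep 30, 2007 respectively; done Sep 19, 2007 — within the window.
Step 4 — counting 90 days from Sep 5, 2007 (when the fee estimate is provided) gives a deadline of Dec 4, 2007; done Oct 18, 2007 — timely.
Step 5 — 14 and 35 days from Nov 2, 2007 (end of the 15-day comment period, which began when the exemption log is issued on Oct 18, 2007) are Nov 16, 2007 and Dec 7, 2007 respectively; done Nov 5, 2007 — 11 days before the window opened.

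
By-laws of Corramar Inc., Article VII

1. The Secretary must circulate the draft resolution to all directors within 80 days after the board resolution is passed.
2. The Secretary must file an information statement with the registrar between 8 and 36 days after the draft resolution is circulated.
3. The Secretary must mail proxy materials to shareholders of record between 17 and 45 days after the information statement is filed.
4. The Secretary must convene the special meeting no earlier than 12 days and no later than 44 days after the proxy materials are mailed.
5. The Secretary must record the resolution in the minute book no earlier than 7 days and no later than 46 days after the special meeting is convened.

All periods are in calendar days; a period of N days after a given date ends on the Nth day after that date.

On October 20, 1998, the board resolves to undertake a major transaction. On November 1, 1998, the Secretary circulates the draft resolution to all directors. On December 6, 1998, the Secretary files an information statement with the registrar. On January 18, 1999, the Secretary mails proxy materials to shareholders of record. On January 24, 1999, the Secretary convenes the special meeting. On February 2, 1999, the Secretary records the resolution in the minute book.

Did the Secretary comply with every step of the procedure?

No

Step 1 — counting 80 days from October 20, 1998 (when the board resolution is passed) gives a deadline of January 8, 1999; completed November 1, 1998, before the deadline.
Step 2 — 8 and 36 days from November 1, 1998 (when the draft resolution is circulated) are November 9, 1998 and December 7, 1998 respectively; done December 6, 1998, which is between those dates.
Step 3 — 17 and 45 days from December 6, 1998 (when the information statement is filed) are December 23, 1998 and January 20, 1999 respectively; January 18, 1999 falls inside that range.
Step 4 — 12 and 44 days from January 18, 1999 (when the proxy materials are mailed) are January 30, 1999 and March 3, 1999 respectively; done January 24, 1999 — 6 days before the window opened.
The procedure was therefore not followed at step 4.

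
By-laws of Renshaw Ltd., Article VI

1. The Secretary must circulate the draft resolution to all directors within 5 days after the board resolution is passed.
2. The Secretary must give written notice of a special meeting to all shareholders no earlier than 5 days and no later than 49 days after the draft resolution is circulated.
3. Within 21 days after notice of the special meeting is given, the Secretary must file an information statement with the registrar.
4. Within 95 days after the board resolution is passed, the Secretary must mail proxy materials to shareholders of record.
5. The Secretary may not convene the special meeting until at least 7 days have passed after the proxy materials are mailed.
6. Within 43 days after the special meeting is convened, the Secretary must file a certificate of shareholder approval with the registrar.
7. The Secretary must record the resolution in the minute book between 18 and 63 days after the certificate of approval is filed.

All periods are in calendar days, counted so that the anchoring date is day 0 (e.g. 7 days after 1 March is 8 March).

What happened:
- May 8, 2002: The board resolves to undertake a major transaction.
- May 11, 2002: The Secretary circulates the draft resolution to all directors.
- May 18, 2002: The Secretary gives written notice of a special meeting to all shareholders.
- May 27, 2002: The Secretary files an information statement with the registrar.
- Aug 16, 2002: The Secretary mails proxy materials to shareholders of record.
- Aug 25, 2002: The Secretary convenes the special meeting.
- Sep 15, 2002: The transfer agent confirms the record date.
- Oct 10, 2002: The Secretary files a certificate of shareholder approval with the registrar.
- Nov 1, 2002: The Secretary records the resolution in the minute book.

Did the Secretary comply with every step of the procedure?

No

Step 1 — counting 5 days from May 8, 2002 (when the board resolution is passed) gives a deadline of May 13, 2002; May 11, 2002 is within that limit.
Step 2 — 5 and 49 days from May 11, 2002 (when the draft resolution is circulated) are May 16, 2002 and Jun 29, 2002 respectively; May 18, 2002 falls inside that range.
Step 3 — counting 21 days from May 18, 2002 (when notice of the special meeting is given) gives a deadline of Jun 8, 2002; May 27, 2002 is within that limit.
Step 4 — counting 95 days from May 8, 2002 (when the board resolution is passed) gives a deadline of Aug 11, 2002; done Aug 16, 2002 — 5 days late.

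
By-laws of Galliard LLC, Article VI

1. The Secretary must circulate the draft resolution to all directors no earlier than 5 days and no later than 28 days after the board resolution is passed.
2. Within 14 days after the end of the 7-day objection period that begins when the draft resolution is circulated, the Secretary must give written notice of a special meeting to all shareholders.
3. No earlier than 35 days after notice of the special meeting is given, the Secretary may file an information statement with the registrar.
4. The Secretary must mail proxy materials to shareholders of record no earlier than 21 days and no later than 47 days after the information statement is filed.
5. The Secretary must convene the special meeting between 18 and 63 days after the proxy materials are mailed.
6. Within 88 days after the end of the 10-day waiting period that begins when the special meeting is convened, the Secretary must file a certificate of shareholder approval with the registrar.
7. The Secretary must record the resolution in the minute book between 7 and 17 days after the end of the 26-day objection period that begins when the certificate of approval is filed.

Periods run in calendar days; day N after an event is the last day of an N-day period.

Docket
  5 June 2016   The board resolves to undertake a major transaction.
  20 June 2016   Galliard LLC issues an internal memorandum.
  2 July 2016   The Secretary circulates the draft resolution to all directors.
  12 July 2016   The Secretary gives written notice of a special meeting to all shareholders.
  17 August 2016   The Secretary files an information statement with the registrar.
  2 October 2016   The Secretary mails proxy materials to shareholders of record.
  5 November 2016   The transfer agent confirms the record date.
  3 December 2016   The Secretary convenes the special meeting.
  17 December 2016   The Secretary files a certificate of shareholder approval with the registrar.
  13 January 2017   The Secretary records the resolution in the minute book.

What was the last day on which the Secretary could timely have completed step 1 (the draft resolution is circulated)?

Step 1 runs from 5 June 2016, when the board resolution is passed. The window is 5–28 days after 5 June 2016; it closes on 3 July 2016.

3 July 2016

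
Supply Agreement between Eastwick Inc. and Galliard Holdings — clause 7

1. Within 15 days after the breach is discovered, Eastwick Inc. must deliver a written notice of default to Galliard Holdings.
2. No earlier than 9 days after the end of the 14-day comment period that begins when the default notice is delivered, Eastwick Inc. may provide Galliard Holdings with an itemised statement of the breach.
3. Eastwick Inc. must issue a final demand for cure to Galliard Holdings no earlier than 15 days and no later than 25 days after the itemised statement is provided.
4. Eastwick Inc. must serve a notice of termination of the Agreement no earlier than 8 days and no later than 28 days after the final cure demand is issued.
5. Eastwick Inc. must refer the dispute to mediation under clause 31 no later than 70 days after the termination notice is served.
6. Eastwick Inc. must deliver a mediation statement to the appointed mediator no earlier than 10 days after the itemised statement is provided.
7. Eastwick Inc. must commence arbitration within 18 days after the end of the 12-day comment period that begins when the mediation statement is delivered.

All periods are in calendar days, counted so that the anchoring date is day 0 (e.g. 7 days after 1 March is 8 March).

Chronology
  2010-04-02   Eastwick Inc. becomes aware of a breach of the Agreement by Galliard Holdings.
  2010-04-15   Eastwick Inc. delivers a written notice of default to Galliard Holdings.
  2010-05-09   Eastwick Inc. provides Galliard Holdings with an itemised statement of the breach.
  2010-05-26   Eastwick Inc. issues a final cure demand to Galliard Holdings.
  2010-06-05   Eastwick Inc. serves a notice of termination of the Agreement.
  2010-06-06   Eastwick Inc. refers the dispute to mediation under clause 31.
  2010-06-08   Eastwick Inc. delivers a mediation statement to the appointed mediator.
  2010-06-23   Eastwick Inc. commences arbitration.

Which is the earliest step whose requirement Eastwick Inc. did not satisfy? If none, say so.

Step 1: 15 days after 2010-04-02 (when the breach is discovered) is 2010-04-17; completed 2010-04-15, before the deadline.
Step 2: the earliest permitted date is 9 days after 2010-04-29 (end of the 14-day comment period, which began when the default notice is delivered on 2010-04-15), i.e. 2010-05-08; 2010-05-09 is on or after that date.
Step 3: the window is 15–25 days after 2010-05-09 (when the itemised statement is provided), so 2010-05-24 through 2010-06-03; done 2010-05-26, which is between those dates.
Step 4: the window is 8–28 days after 2010-05-26 (when the final cure demand is issued), so 2010-06-03 through 2010-06-23; 2010-06-05 falls inside that range.
Step 5: 70 days after 2010-06-05 (when the termination notice is served) is 2010-08-14; 2010-06-06 is within that limit.
Step 6: the earliest permitted date is 10 days after 2010-05-09 (when the itemised statement is provided), i.e. 2010-05-19; 2010-06-08 is on or after that date.
Step 7: 18 days after 2010-06-20 (end of the 12-day comment period, which began when the mediation statement is delivered on 2010-06-08) is 2010-07-08; done 2010-06-23 — timely.

None — every step was satisfied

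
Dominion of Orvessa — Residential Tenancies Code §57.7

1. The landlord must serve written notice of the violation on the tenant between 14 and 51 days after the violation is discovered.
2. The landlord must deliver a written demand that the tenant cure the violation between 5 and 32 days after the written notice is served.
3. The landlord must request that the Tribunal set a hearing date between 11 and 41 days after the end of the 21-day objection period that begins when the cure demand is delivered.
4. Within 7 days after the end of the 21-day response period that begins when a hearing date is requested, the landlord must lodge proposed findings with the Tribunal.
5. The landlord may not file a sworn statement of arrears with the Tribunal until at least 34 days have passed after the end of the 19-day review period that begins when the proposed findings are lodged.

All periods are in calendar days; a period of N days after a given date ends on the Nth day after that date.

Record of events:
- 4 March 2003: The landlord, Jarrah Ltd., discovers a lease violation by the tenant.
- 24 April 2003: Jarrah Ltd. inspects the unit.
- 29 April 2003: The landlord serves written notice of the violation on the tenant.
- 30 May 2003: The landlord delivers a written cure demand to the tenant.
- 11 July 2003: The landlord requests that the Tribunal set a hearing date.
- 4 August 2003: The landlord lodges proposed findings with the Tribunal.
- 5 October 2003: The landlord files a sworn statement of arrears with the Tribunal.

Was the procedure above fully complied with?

(1) the permitted window runs from 4 March 2003 + 14 = 18 March 2003 to 4 March 2003 + 51 = 24 April 2003; 29 April 2003 is 5 days past the end of the window.
Later steps need not be reached.

No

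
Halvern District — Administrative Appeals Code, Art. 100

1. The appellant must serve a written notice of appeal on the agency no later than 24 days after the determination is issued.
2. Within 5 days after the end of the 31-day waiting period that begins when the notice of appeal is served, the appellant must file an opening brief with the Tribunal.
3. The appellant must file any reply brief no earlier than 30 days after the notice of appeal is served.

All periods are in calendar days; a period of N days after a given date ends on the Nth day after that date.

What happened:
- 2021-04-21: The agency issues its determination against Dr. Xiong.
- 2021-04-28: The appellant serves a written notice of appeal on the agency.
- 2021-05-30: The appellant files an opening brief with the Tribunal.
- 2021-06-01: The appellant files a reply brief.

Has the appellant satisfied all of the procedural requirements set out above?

Step 1: 24 days after 2021-04-21 (when the determination is issued) is 2021-05-15; 2021-04-28 is within that limit.
Step 2: 5 days after 2021-05-29 (end of the 31-day waiting period, which began when the notice of appeal is served on 2021-04-28) is 2021-06-03; completed 2021-05-30, before the deadline.
Step 3: the earliest permitted date is 30 days after 2021-04-28 (when the notice of appeal is served), i.e. 2021-05-28; 2021-06-01 is on or after that date.

Yes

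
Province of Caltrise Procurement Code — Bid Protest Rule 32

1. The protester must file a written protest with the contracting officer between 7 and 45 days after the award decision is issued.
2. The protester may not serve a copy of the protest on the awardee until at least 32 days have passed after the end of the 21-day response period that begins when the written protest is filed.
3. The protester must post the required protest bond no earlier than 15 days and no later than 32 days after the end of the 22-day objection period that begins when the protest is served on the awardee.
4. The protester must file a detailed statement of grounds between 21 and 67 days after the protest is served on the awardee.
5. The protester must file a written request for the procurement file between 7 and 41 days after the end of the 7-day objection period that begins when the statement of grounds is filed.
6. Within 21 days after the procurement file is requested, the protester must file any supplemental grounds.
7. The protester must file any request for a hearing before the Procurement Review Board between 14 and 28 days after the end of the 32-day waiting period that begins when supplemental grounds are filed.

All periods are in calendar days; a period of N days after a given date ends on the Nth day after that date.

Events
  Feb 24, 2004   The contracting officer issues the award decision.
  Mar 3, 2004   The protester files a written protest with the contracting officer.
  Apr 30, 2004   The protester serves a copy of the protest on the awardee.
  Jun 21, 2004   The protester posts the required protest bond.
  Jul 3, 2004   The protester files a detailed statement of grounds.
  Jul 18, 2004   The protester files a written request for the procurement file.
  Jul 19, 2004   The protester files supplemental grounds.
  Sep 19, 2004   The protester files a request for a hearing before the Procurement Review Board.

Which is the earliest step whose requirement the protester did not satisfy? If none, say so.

Step 7

Step 1 — 7 and 45 days from Feb 24, 2004 (when the award decision is issued) are Mar 2, 2004 and Apr 9, 2004 respectively; done Mar 3, 2004, which is between those dates.
Step 2 — must wait 32 days from Mar 24, 2004 (end of the 21-day response period, which began when the written protest is filed on Mar 3, 2004), so not before Apr 25, 2004; Apr 30, 2004 is on or after that date.
Step 3 — 15 and 32 days from May 22, 2004 (end of the 22-day objection period, which began when the protest is served on the awardee on Apr 30, 2004) are Jun 6, 2004 and Jun 23, 2004 respectively; done Jun 21, 2004, which is between those dates.
Step 4 — 21 and 67 days from Apr 30, 2004 (when the protest is served on the awardee) are May 21, 2004 and Jul 6, 2004 respectively; done Jul 3, 2004, which is between those dates.
Step 5 — 7 and 41 days from Jul 10, 2004 (end of the 7-day objection period, which began when the statement of grounds is filed on Jul 3, 2004) are Jul 17, 2004 and Aug 20, 2004 respectively; done Jul 18, 2004 — within the window.
Step 6 — counting 21 days from Jul 18, 2004 (when the procurement file is requested) gives a deadline of Aug 8, 2004; Jul 19, 2004 is within that limit.
Step 7 — 14 and 28 days from Aug 20, 2004 (end of the 32-day waiting period, which began when supplemental grounds are filed on Jul 19, 2004) are Sep 3, 2004 and Sep 17, 2004 respectively; done Sep 19, 2004 — 2 days after the window closed.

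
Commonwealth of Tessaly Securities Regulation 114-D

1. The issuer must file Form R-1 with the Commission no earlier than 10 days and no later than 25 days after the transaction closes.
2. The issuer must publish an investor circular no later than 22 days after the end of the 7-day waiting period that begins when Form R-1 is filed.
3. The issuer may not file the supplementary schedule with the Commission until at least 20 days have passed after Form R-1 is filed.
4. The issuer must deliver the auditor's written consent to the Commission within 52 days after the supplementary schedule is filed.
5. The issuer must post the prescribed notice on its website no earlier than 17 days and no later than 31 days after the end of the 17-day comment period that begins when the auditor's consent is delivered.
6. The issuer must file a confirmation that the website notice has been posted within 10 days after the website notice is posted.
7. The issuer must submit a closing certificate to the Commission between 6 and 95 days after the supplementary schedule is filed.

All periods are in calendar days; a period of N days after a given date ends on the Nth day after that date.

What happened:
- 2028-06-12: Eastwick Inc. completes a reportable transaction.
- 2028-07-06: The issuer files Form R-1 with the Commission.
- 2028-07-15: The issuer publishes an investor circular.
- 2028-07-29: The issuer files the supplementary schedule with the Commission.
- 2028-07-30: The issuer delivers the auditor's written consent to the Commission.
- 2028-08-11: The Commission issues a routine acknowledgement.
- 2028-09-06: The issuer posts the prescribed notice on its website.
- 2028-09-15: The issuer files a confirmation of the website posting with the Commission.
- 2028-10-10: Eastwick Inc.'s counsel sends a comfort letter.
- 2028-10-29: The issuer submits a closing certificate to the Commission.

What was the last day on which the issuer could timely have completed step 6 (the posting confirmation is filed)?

Step 6 runs from 2028-09-06, when the website notice is posted. 10 days after 2028-09-06 is 2028-09-16.

2028-09-16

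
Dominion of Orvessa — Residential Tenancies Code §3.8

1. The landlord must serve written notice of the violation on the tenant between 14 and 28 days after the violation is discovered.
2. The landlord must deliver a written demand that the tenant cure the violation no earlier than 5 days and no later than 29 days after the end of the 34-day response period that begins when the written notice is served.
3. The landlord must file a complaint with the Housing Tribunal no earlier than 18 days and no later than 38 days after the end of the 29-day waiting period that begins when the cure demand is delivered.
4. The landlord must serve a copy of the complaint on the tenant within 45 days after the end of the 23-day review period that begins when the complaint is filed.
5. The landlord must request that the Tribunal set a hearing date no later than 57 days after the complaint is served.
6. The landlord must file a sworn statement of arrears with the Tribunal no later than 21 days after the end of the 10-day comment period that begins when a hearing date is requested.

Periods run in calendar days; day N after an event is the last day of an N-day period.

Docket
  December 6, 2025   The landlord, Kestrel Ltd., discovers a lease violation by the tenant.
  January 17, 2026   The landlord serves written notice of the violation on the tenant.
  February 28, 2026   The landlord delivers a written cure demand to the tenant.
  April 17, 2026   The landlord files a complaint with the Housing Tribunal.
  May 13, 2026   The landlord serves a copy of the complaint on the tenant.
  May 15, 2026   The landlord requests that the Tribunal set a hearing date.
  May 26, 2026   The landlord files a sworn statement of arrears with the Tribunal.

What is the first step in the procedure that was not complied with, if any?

Step 1

Step 1: the window is 14–28 days after December 6, 2025 (when the violation is discovered), so December 20, 2025 through January 3, 2026; done January 17, 2026 — 14 days after the window closed.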